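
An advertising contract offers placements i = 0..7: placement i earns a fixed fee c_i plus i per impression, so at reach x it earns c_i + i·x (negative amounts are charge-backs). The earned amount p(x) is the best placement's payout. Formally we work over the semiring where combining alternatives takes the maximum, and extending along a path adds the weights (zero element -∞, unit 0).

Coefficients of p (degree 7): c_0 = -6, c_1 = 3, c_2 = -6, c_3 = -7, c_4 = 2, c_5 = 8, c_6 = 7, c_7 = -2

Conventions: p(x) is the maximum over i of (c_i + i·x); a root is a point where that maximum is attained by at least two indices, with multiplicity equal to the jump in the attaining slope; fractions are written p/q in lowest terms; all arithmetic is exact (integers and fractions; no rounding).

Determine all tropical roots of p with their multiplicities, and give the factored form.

hull edge (i=0, c=-6) to (i=1, c=3): slope 9, span 1
hull edge (i=1, c=3) to (i=5, c=8): slope 5/4, span 4
hull edge (i=5, c=8) to (i=6, c=7): slope -1, span 1
hull edge (i=6, c=7) to (i=7, c=-2): slope -9, span 1
Factored form: p(x) = -2 ⊗ (x ⊕ (-9)) ⊗ (x ⊕ (-5/4)) ⊗ (x ⊕ (-5/4)) ⊗ (x ⊕ (-5/4)) ⊗ (x ⊕ (-5/4)) ⊗ (x ⊕ 1) ⊗ (x ⊕ 9)
Answer: roots = -9 (mult 1), -5/4 (mult 4), 1 (mult 1), 9 (mult 1)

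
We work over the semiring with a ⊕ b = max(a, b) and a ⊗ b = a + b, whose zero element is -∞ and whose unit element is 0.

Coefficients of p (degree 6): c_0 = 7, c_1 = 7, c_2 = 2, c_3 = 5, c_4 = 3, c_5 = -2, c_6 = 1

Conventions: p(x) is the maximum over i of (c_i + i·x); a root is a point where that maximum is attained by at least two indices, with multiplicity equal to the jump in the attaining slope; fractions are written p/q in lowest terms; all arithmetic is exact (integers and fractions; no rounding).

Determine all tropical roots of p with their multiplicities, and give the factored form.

hull edge (i=0, c=7) to (i=1, c=7): slope 0, span 1
hull edge (i=1, c=7) to (i=3, c=5): slope -1, span 2
hull edge (i=3, c=5) to (i=6, c=1): slope -4/3, span 3
Factored form: p(x) = 1 ⊗ (x ⊕ 0) ⊗ (x ⊕ 1) ⊗ (x ⊕ 1) ⊗ (x ⊕ 4/3) ⊗ (x ⊕ 4/3) ⊗ (x ⊕ 4/3)
Answer: roots = 0 (mult 1), 1 (mult 2), 4/3 (mult 3)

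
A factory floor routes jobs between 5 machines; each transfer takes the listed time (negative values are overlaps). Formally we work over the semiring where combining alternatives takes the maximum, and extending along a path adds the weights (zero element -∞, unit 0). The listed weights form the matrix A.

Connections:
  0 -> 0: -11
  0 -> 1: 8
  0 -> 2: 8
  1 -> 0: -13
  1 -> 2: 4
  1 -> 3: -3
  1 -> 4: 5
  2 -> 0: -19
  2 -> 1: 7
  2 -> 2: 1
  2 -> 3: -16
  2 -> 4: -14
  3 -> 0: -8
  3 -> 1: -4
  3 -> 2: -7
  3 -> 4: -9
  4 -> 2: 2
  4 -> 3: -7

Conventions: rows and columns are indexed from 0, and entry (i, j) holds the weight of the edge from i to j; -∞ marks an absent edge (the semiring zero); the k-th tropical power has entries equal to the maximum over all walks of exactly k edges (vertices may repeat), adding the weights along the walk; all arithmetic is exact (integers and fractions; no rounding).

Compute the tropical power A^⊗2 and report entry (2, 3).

A^⊗2:
  [-5, 15, 12, 5, 13]
  [-11, 11, 7, -2, -10]
  [-6, 8, 11, 4, 12]
  [-17, 0, 0, -7, 1]
  [-15, 9, 3, -14, -12]
Key observation: the optimum is the walk 2->1->3, with weight 7 + (-3) = 4.
Optimal value attained by: walk 2->1->3.
Answer: (A^⊗2)[2][3] = 4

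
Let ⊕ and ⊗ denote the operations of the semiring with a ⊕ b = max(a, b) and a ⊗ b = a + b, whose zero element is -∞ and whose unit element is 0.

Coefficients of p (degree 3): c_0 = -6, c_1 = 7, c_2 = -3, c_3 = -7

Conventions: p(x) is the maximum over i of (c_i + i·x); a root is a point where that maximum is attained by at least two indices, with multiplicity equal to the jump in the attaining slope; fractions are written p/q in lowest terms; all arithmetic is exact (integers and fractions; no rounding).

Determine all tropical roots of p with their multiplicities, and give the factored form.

hull edge (i=0, c=-6) to (i=1, c=7): slope 13, span 1
hull edge (i=1, c=7) to (i=3, c=-7): slope -7, span 2
Factored form: p(x) = -7 ⊗ (x ⊕ (-13)) ⊗ (x ⊕ 7) ⊗ (x ⊕ 7)
Answer: roots = -13 (mult 1), 7 (mult 2)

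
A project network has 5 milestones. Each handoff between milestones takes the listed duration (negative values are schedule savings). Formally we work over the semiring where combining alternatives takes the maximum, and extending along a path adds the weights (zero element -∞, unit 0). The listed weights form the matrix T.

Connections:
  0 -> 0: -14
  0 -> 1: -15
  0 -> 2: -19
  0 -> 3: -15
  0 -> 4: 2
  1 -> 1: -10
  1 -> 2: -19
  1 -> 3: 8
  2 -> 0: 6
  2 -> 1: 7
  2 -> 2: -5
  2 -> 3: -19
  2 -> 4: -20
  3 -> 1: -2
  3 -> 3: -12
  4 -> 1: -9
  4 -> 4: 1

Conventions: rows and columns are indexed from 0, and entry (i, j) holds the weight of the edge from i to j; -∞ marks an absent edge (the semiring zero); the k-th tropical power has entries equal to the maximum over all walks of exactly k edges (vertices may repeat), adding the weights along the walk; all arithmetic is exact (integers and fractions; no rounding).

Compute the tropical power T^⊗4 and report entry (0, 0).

T^⊗2:
  [-13, -7, -24, -7, 3]
  [-13, 6, -24, -2, -39]
  [1, 2, -10, 15, 8]
  [-∞, -12, -21, 6, -∞]
  [-∞, -8, -28, -1, 2]
T^⊗3:
  [-18, -6, -26, 1, 4]
  [-18, -4, -13, 14, -11]
  [-4, 13, -15, 10, 9]
  [-15, 4, -26, -4, -41]
  [-22, -3, -27, 0, 3]
T^⊗4:
  [-20, -1, -25, 2, 5]
  [-7, 12, -18, 4, -10]
  [-9, 8, -6, 21, 10]
  [-20, -6, -15, 12, -13]
  [-21, -2, -22, 5, 4]
Key observation: the optimum is the walk 0->4->1->2->0, with weight 2 + (-9) + (-19) + 6 = -20.
Optimal value attained by: walk 0->4->1->2->0.
Answer: (T^⊗4)[0][0] = -20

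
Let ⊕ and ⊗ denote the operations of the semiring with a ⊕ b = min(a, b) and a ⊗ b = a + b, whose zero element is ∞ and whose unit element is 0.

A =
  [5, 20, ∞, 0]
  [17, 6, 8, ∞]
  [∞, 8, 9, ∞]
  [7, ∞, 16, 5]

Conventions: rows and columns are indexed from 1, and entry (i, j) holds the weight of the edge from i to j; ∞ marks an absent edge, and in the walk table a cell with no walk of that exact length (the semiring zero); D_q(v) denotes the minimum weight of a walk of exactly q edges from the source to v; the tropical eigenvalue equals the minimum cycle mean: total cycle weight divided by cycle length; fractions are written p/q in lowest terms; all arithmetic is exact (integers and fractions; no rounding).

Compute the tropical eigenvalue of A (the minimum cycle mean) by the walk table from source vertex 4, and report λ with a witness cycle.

q=0: [∞, ∞, ∞, 0]
q=1: [7, ∞, 16, 5]
q=2: [12, 24, 21, 7]
q=3: [14, 29, 23, 12]
q=4: [19, 31, 28, 14]
Optimal cycle mean attained by: cycle 1->4->1, total 0 + 7, length 2.
Answer: λ = 7/2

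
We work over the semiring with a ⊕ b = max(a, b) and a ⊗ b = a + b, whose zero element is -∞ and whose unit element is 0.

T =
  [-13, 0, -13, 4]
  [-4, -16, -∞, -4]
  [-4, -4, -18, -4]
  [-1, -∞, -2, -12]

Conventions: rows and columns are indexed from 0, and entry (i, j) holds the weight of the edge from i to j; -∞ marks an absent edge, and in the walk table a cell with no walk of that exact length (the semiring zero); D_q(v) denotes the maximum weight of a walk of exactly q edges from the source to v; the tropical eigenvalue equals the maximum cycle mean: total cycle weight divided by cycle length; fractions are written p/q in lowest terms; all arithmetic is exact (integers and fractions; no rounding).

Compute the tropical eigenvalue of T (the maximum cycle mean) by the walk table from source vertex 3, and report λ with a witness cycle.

q=0: [-∞, -∞, -∞, 0]
q=1: [-1, -∞, -2, -12]
q=2: [-6, -1, -14, 3]
q=3: [2, -6, 1, -2]
q=4: [-3, 2, -4, 6]
Optimal cycle mean attained by: cycle 0->3->0, total 4 + (-1), length 2.
Answer: λ = 3/2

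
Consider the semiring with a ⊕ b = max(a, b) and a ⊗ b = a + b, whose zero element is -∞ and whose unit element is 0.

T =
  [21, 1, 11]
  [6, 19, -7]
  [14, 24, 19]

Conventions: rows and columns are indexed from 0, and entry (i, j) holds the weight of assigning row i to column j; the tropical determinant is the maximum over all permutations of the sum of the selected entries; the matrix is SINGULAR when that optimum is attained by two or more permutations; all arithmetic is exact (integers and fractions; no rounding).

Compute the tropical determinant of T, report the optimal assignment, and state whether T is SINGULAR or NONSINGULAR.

σ = (0, 1, 2): 21 + 19 + 19 = 59
σ = (0, 2, 1): 21 + (-7) + 24 = 38
σ = (1, 0, 2): 1 + 6 + 19 = 26
σ = (1, 2, 0): 1 + (-7) + 14 = 8
σ = (2, 0, 1): 11 + 6 + 24 = 41
σ = (2, 1, 0): 11 + 19 + 14 = 44
Optimal value attained by: σ = (0, 1, 2).
Answer: det⊕(T) = 59; verdict: NONSINGULAR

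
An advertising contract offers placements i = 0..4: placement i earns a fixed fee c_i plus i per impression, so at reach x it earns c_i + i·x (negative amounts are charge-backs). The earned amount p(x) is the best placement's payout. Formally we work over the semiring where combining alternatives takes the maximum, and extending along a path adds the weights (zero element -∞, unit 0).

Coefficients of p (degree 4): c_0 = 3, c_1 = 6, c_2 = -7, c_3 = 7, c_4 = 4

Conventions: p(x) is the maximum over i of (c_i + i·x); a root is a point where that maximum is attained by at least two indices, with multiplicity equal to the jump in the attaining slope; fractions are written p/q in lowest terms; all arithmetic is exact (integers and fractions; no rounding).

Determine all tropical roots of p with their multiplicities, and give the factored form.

hull edge (i=0, c=3) to (i=1, c=6): slope 3, span 1
hull edge (i=1, c=6) to (i=3, c=7): slope 1/2, span 2
hull edge (i=3, c=7) to (i=4, c=4): slope -3, span 1
Factored form: p(x) = 4 ⊗ (x ⊕ (-3)) ⊗ (x ⊕ (-1/2)) ⊗ (x ⊕ (-1/2)) ⊗ (x ⊕ 3)
Answer: roots = -3 (mult 1), -1/2 (mult 2), 3 (mult 1)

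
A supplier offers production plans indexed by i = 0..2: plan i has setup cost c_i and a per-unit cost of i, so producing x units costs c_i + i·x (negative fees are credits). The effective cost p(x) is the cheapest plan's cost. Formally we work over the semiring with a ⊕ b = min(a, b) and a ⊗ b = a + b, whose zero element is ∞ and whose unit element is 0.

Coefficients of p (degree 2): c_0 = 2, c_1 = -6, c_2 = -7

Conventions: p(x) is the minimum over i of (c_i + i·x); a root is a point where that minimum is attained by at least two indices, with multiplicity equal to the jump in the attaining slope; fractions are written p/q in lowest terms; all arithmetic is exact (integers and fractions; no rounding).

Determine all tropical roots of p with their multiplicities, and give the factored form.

hull edge (i=0, c=2) to (i=1, c=-6): slope -8, span 1
hull edge (i=1, c=-6) to (i=2, c=-7): slope -1, span 1
Factored form: p(x) = -7 ⊗ (x ⊕ 1) ⊗ (x ⊕ 8)
Answer: roots = 1 (mult 1), 8 (mult 1)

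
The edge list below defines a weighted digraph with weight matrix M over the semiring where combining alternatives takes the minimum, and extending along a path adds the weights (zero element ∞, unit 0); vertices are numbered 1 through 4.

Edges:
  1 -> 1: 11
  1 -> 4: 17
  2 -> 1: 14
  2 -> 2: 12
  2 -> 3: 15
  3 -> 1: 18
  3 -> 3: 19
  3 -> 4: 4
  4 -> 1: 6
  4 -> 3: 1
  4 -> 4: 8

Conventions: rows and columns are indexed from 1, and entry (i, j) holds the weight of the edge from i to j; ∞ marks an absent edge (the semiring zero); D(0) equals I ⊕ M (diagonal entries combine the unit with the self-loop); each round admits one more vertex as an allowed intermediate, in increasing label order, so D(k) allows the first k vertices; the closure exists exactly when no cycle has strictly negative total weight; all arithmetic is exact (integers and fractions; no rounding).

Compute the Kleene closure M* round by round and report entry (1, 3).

D(0):
  [0, ∞, ∞, 17]
  [14, 0, 15, ∞]
  [18, ∞, 0, 4]
  [6, ∞, 1, 0]
D(1):
  [0, ∞, ∞, 17]
  [14, 0, 15, 31]
  [18, ∞, 0, 4]
  [6, ∞, 1, 0]
D(2):
  [0, ∞, ∞, 17]
  [14, 0, 15, 31]
  [18, ∞, 0, 4]
  [6, ∞, 1, 0]
D(3):
  [0, ∞, ∞, 17]
  [14, 0, 15, 19]
  [18, ∞, 0, 4]
  [6, ∞, 1, 0]
D(4):
  [0, ∞, 18, 17]
  [14, 0, 15, 19]
  [10, ∞, 0, 4]
  [6, ∞, 1, 0]
Answer: M*[1][3] = 18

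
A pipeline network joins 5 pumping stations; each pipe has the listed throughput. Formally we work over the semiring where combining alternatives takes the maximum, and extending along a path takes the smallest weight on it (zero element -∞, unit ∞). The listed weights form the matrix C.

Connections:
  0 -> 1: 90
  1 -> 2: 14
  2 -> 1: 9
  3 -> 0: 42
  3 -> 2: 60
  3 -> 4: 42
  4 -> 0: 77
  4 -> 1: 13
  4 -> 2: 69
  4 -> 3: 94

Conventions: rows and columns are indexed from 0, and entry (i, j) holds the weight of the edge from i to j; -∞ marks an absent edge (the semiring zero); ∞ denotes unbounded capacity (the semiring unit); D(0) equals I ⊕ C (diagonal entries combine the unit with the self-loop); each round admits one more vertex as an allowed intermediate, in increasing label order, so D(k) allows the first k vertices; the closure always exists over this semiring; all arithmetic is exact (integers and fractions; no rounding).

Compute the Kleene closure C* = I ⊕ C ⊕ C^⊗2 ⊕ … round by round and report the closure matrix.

D(0):
  [∞, 90, -∞, -∞, -∞]
  [-∞, ∞, 14, -∞, -∞]
  [-∞, 9, ∞, -∞, -∞]
  [42, -∞, 60, ∞, 42]
  [77, 13, 69, 94, ∞]
D(1):
  [∞, 90, -∞, -∞, -∞]
  [-∞, ∞, 14, -∞, -∞]
  [-∞, 9, ∞, -∞, -∞]
  [42, 42, 60, ∞, 42]
  [77, 77, 69, 94, ∞]
D(2):
  [∞, 90, 14, -∞, -∞]
  [-∞, ∞, 14, -∞, -∞]
  [-∞, 9, ∞, -∞, -∞]
  [42, 42, 60, ∞, 42]
  [77, 77, 69, 94, ∞]
D(3):
  [∞, 90, 14, -∞, -∞]
  [-∞, ∞, 14, -∞, -∞]
  [-∞, 9, ∞, -∞, -∞]
  [42, 42, 60, ∞, 42]
  [77, 77, 69, 94, ∞]
D(4):
  [∞, 90, 14, -∞, -∞]
  [-∞, ∞, 14, -∞, -∞]
  [-∞, 9, ∞, -∞, -∞]
  [42, 42, 60, ∞, 42]
  [77, 77, 69, 94, ∞]
D(5):
  [∞, 90, 14, -∞, -∞]
  [-∞, ∞, 14, -∞, -∞]
  [-∞, 9, ∞, -∞, -∞]
  [42, 42, 60, ∞, 42]
  [77, 77, 69, 94, ∞]
Answer: C* = [[∞, 90, 14, -∞, -∞], [-∞, ∞, 14, -∞, -∞], [-∞, 9, ∞, -∞, -∞], [42, 42, 60, ∞, 42], [77, 77, 69, 94, ∞]]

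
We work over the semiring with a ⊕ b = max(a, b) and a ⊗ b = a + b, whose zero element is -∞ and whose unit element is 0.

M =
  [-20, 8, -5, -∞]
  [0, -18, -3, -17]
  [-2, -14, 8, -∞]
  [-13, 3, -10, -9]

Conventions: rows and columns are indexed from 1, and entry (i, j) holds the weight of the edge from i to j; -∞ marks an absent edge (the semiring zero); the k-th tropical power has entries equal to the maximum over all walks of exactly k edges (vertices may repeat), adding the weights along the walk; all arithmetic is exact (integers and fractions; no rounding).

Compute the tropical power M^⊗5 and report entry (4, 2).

M^⊗2:
  [8, -10, 5, -9]
  [-5, 8, 5, -26]
  [6, 6, 16, -31]
  [3, -5, 0, -14]
M^⊗3:
  [3, 16, 13, -18]
  [8, 3, 13, -9]
  [14, 14, 24, -11]
  [-2, 11, 8, -22]
M^⊗4:
  [16, 11, 21, -1]
  [11, 16, 21, -14]
  [22, 22, 32, -3]
  [11, 6, 16, -6]
M^⊗5:
  [19, 24, 29, -6]
  [19, 19, 29, -1]
  [30, 30, 40, 5]
  [14, 19, 24, -11]
Key observation: the optimum is the walk 4->2->1->2->1->2, with weight 3 + 0 + 8 + 0 + 8 = 19.
Optimal value attained by: walk 4->2->1->2->1->2.
Answer: (M^⊗5)[4][2] = 19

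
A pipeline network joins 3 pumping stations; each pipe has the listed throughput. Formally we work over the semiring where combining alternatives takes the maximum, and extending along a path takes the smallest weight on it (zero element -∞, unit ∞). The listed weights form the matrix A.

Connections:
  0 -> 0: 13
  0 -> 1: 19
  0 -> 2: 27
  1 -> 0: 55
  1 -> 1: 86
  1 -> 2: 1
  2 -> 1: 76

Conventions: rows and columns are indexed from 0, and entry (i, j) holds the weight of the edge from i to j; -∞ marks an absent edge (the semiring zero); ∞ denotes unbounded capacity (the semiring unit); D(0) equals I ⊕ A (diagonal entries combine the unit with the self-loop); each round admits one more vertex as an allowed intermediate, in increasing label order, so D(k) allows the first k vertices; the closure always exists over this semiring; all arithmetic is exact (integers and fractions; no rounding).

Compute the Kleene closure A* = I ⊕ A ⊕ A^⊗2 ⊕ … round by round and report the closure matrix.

D(0):
  [∞, 19, 27]
  [55, ∞, 1]
  [-∞, 76, ∞]
D(1):
  [∞, 19, 27]
  [55, ∞, 27]
  [-∞, 76, ∞]
D(2):
  [∞, 19, 27]
  [55, ∞, 27]
  [55, 76, ∞]
D(3):
  [∞, 27, 27]
  [55, ∞, 27]
  [55, 76, ∞]
Answer: A* = [[∞, 27, 27], [55, ∞, 27], [55, 76, ∞]]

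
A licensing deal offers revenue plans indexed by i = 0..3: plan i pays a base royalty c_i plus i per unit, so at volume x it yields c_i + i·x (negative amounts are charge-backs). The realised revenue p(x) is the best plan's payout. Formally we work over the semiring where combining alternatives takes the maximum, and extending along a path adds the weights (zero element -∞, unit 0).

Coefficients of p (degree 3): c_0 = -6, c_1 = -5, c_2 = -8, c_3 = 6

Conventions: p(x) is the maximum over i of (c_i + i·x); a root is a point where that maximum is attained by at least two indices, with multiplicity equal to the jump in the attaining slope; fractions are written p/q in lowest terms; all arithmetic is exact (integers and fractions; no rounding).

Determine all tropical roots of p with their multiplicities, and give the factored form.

hull edge (i=0, c=-6) to (i=3, c=6): slope 4, span 3
Factored form: p(x) = 6 ⊗ (x ⊕ (-4)) ⊗ (x ⊕ (-4)) ⊗ (x ⊕ (-4))
Answer: roots = -4 (mult 3)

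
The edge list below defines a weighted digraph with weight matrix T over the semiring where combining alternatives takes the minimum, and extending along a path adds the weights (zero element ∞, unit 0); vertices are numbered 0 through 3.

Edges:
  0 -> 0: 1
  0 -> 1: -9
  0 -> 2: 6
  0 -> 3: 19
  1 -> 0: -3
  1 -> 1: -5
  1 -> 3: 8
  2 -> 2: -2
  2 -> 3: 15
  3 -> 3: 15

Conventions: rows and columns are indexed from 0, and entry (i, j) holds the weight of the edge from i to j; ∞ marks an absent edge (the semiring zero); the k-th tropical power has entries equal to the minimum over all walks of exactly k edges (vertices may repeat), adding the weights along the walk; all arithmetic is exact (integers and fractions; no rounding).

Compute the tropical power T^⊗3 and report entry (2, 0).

T^⊗2:
  [-12, -14, 4, -1]
  [-8, -12, 3, 3]
  [∞, ∞, -4, 13]
  [∞, ∞, ∞, 30]
T^⊗3:
  [-17, -21, -6, -6]
  [-15, -17, -2, -4]
  [∞, ∞, -6, 11]
  [∞, ∞, ∞, 45]
Key observation: no walk of exactly 3 edges connects these vertices, so the entry is the semiring zero.
Answer: (T^⊗3)[2][0] = ∞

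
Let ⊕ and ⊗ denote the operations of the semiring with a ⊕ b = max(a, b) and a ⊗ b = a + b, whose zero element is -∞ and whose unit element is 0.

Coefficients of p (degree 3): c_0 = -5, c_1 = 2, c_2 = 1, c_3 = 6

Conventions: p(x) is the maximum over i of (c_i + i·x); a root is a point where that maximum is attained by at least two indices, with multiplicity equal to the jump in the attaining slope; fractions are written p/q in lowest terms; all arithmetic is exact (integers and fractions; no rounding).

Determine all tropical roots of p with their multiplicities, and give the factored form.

hull edge (i=0, c=-5) to (i=1, c=2): slope 7, span 1
hull edge (i=1, c=2) to (i=3, c=6): slope 2, span 2
Factored form: p(x) = 6 ⊗ (x ⊕ (-7)) ⊗ (x ⊕ (-2)) ⊗ (x ⊕ (-2))
Answer: roots = -7 (mult 1), -2 (mult 2)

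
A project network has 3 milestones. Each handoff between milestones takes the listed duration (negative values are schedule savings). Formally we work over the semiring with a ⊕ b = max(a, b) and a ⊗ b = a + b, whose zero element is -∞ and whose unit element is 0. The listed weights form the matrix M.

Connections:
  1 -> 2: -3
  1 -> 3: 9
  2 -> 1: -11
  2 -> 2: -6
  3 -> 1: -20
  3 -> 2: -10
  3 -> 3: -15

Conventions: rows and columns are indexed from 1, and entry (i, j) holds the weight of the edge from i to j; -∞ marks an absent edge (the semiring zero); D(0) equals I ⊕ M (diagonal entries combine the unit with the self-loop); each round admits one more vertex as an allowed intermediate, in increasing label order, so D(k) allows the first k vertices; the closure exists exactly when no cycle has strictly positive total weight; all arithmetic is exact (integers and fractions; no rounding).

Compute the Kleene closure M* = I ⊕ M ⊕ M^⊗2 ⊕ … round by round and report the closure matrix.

D(0):
  [0, -3, 9]
  [-11, 0, -∞]
  [-20, -10, 0]
D(1):
  [0, -3, 9]
  [-11, 0, -2]
  [-20, -10, 0]
D(2):
  [0, -3, 9]
  [-11, 0, -2]
  [-20, -10, 0]
D(3):
  [0, -1, 9]
  [-11, 0, -2]
  [-20, -10, 0]
Answer: M* = [[0, -1, 9], [-11, 0, -2], [-20, -10, 0]]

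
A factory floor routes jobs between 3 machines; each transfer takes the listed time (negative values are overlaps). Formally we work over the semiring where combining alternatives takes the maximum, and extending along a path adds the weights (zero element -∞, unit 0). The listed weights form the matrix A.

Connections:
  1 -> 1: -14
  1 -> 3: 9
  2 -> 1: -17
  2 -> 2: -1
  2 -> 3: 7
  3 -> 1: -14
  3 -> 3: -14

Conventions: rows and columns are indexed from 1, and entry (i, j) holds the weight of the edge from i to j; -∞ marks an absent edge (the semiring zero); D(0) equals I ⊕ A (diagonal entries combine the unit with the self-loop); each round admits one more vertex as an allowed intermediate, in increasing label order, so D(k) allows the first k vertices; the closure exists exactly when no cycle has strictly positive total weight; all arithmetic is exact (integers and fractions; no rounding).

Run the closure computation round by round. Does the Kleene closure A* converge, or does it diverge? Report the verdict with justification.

D(0):
  [0, -∞, 9]
  [-17, 0, 7]
  [-14, -∞, 0]
D(1):
  [0, -∞, 9]
  [-17, 0, 7]
  [-14, -∞, 0]
D(2):
  [0, -∞, 9]
  [-17, 0, 7]
  [-14, -∞, 0]
D(3):
  [0, -∞, 9]
  [-7, 0, 7]
  [-14, -∞, 0]
Key observation: every diagonal entry stays at the unit through all rounds, so no improving cycle exists.
Answer: CONVERGES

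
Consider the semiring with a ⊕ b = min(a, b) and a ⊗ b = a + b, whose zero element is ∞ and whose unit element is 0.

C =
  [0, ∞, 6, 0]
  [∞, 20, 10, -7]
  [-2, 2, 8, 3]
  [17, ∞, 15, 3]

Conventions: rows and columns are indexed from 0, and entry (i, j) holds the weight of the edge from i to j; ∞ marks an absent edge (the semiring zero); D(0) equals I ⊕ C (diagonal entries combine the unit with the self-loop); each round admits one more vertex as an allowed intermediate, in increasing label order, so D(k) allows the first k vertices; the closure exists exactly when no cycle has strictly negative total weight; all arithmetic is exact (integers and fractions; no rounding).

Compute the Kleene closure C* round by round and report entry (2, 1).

D(0):
  [0, ∞, 6, 0]
  [∞, 0, 10, -7]
  [-2, 2, 0, 3]
  [17, ∞, 15, 0]
D(1):
  [0, ∞, 6, 0]
  [∞, 0, 10, -7]
  [-2, 2, 0, -2]
  [17, ∞, 15, 0]
D(2):
  [0, ∞, 6, 0]
  [∞, 0, 10, -7]
  [-2, 2, 0, -5]
  [17, ∞, 15, 0]
D(3):
  [0, 8, 6, 0]
  [8, 0, 10, -7]
  [-2, 2, 0, -5]
  [13, 17, 15, 0]
D(4):
  [0, 8, 6, 0]
  [6, 0, 8, -7]
  [-2, 2, 0, -5]
  [13, 17, 15, 0]
Answer: C*[2][1] = 2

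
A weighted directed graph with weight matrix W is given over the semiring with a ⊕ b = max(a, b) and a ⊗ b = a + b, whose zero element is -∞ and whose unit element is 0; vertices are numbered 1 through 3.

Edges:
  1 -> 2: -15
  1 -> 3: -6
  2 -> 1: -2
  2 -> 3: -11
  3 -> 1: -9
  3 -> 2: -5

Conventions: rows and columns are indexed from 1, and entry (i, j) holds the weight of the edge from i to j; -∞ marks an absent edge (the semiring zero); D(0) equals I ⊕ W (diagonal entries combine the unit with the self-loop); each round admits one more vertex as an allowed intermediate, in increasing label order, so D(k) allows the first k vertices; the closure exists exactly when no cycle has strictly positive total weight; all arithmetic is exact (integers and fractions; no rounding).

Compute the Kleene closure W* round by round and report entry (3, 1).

D(0):
  [0, -15, -6]
  [-2, 0, -11]
  [-9, -5, 0]
D(1):
  [0, -15, -6]
  [-2, 0, -8]
  [-9, -5, 0]
D(2):
  [0, -15, -6]
  [-2, 0, -8]
  [-7, -5, 0]
D(3):
  [0, -11, -6]
  [-2, 0, -8]
  [-7, -5, 0]
Answer: W*[3][1] = -7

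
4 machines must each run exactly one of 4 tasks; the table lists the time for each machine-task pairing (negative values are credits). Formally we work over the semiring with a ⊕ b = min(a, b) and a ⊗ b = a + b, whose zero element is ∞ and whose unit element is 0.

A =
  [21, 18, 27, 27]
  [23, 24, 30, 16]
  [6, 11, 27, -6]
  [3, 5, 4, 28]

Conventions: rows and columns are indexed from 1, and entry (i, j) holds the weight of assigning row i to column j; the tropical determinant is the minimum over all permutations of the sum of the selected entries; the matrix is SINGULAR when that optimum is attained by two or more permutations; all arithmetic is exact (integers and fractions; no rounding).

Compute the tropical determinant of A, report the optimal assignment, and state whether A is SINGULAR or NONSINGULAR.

σ = (1, 2, 3, 4): 21 + 24 + 27 + 28 = 100
σ = (1, 2, 4, 3): 21 + 24 + (-6) + 4 = 43
σ = (1, 3, 2, 4): 21 + 30 + 11 + 28 = 90
σ = (1, 3, 4, 2): 21 + 30 + (-6) + 5 = 50
σ = (1, 4, 2, 3): 21 + 16 + 11 + 4 = 52
σ = (1, 4, 3, 2): 21 + 16 + 27 + 5 = 69
σ = (2, 1, 3, 4): 18 + 23 + 27 + 28 = 96
σ = (2, 1, 4, 3): 18 + 23 + (-6) + 4 = 39
σ = (2, 3, 1, 4): 18 + 30 + 6 + 28 = 82
σ = (2, 3, 4, 1): 18 + 30 + (-6) + 3 = 45
σ = (2, 4, 1, 3): 18 + 16 + 6 + 4 = 44
σ = (2, 4, 3, 1): 18 + 16 + 27 + 3 = 64
σ = (3, 1, 2, 4): 27 + 23 + 11 + 28 = 89
σ = (3, 1, 4, 2): 27 + 23 + (-6) + 5 = 49
σ = (3, 2, 1, 4): 27 + 24 + 6 + 28 = 85
σ = (3, 2, 4, 1): 27 + 24 + (-6) + 3 = 48
σ = (3, 4, 1, 2): 27 + 16 + 6 + 5 = 54
σ = (3, 4, 2, 1): 27 + 16 + 11 + 3 = 57
σ = (4, 1, 2, 3): 27 + 23 + 11 + 4 = 65
σ = (4, 1, 3, 2): 27 + 23 + 27 + 5 = 82
σ = (4, 2, 1, 3): 27 + 24 + 6 + 4 = 61
σ = (4, 2, 3, 1): 27 + 24 + 27 + 3 = 81
σ = (4, 3, 1, 2): 27 + 30 + 6 + 5 = 68
σ = (4, 3, 2, 1): 27 + 30 + 11 + 3 = 71
Optimal value attained by: σ = (2, 1, 4, 3).
Answer: det⊕(A) = 39; verdict: NONSINGULAR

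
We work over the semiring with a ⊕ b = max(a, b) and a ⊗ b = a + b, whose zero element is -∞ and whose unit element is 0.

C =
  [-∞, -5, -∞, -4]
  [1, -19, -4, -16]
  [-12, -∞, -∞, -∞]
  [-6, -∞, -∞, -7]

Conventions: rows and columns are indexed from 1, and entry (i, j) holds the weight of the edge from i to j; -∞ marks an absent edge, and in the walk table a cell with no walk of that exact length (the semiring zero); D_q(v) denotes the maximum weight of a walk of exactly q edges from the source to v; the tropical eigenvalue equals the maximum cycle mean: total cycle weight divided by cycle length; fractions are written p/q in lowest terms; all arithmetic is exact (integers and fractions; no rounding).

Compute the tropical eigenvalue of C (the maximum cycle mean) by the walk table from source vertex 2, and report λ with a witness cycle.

q=0: [-∞, 0, -∞, -∞]
q=1: [1, -19, -4, -16]
q=2: [-16, -4, -23, -3]
q=3: [-3, -21, -8, -10]
q=4: [-16, -8, -25, -7]
Optimal cycle mean attained by: cycle 1->2->1, total (-5) + 1, length 2.
Answer: λ = -2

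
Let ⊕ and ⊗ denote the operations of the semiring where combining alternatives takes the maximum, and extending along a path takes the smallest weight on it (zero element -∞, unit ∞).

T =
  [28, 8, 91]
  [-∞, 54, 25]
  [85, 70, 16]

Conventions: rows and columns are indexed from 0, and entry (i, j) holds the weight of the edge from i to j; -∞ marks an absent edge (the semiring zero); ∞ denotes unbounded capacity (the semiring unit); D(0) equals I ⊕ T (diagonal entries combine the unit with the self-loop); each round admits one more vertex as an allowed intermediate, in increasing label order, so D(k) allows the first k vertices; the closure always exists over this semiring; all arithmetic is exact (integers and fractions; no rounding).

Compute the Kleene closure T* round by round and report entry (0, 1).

D(0):
  [∞, 8, 91]
  [-∞, ∞, 25]
  [85, 70, ∞]
D(1):
  [∞, 8, 91]
  [-∞, ∞, 25]
  [85, 70, ∞]
D(2):
  [∞, 8, 91]
  [-∞, ∞, 25]
  [85, 70, ∞]
D(3):
  [∞, 70, 91]
  [25, ∞, 25]
  [85, 70, ∞]
Answer: T*[0][1] = 70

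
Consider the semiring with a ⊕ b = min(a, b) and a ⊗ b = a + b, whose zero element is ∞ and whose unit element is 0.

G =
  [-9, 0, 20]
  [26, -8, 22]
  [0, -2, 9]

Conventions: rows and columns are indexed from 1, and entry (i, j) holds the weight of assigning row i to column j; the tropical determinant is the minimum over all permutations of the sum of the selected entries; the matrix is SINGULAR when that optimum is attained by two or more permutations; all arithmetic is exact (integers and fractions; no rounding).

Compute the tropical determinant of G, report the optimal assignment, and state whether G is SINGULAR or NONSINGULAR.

σ = (1, 2, 3): (-9) + (-8) + 9 = -8
σ = (1, 3, 2): (-9) + 22 + (-2) = 11
σ = (2, 1, 3): 0 + 26 + 9 = 35
σ = (2, 3, 1): 0 + 22 + 0 = 22
σ = (3, 1, 2): 20 + 26 + (-2) = 44
σ = (3, 2, 1): 20 + (-8) + 0 = 12
Optimal value attained by: σ = (1, 2, 3).
Answer: det⊕(G) = -8; verdict: NONSINGULAR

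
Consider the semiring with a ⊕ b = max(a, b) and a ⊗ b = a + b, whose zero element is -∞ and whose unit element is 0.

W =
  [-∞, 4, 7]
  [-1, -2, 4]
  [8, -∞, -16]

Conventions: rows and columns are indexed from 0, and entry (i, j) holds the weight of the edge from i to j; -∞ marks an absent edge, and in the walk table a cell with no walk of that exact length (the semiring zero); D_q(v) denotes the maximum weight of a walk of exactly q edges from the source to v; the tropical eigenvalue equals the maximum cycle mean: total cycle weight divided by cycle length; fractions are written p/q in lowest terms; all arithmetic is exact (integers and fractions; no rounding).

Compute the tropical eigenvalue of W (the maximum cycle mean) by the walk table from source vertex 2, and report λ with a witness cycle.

q=0: [-∞, -∞, 0]
q=1: [8, -∞, -16]
q=2: [-8, 12, 15]
q=3: [23, 10, 16]
Optimal cycle mean attained by: cycle 0->2->0, total 7 + 8, length 2.
Answer: λ = 15/2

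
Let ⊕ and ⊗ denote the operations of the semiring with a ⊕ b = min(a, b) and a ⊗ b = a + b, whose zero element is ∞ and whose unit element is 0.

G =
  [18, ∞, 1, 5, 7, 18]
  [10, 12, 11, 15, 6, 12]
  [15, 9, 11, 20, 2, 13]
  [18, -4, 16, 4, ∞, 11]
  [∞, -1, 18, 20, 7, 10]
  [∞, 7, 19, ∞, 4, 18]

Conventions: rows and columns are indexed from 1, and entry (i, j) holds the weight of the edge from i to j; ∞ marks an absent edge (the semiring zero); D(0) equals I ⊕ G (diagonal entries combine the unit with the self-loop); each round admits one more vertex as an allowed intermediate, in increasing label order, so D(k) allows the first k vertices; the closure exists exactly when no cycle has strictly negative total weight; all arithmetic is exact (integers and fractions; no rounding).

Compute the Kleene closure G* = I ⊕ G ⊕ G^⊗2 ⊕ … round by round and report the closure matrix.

D(0):
  [0, ∞, 1, 5, 7, 18]
  [10, 0, 11, 15, 6, 12]
  [15, 9, 0, 20, 2, 13]
  [18, -4, 16, 0, ∞, 11]
  [∞, -1, 18, 20, 0, 10]
  [∞, 7, 19, ∞, 4, 0]
D(1):
  [0, ∞, 1, 5, 7, 18]
  [10, 0, 11, 15, 6, 12]
  [15, 9, 0, 20, 2, 13]
  [18, -4, 16, 0, 25, 11]
  [∞, -1, 18, 20, 0, 10]
  [∞, 7, 19, ∞, 4, 0]
D(2):
  [0, ∞, 1, 5, 7, 18]
  [10, 0, 11, 15, 6, 12]
  [15, 9, 0, 20, 2, 13]
  [6, -4, 7, 0, 2, 8]
  [9, -1, 10, 14, 0, 10]
  [17, 7, 18, 22, 4, 0]
D(3):
  [0, 10, 1, 5, 3, 14]
  [10, 0, 11, 15, 6, 12]
  [15, 9, 0, 20, 2, 13]
  [6, -4, 7, 0, 2, 8]
  [9, -1, 10, 14, 0, 10]
  [17, 7, 18, 22, 4, 0]
D(4):
  [0, 1, 1, 5, 3, 13]
  [10, 0, 11, 15, 6, 12]
  [15, 9, 0, 20, 2, 13]
  [6, -4, 7, 0, 2, 8]
  [9, -1, 10, 14, 0, 10]
  [17, 7, 18, 22, 4, 0]
D(5):
  [0, 1, 1, 5, 3, 13]
  [10, 0, 11, 15, 6, 12]
  [11, 1, 0, 16, 2, 12]
  [6, -4, 7, 0, 2, 8]
  [9, -1, 10, 14, 0, 10]
  [13, 3, 14, 18, 4, 0]
D(6):
  [0, 1, 1, 5, 3, 13]
  [10, 0, 11, 15, 6, 12]
  [11, 1, 0, 16, 2, 12]
  [6, -4, 7, 0, 2, 8]
  [9, -1, 10, 14, 0, 10]
  [13, 3, 14, 18, 4, 0]
Answer: G* = [[0, 1, 1, 5, 3, 13], [10, 0, 11, 15, 6, 12], [11, 1, 0, 16, 2, 12], [6, -4, 7, 0, 2, 8], [9, -1, 10, 14, 0, 10], [13, 3, 14, 18, 4, 0]]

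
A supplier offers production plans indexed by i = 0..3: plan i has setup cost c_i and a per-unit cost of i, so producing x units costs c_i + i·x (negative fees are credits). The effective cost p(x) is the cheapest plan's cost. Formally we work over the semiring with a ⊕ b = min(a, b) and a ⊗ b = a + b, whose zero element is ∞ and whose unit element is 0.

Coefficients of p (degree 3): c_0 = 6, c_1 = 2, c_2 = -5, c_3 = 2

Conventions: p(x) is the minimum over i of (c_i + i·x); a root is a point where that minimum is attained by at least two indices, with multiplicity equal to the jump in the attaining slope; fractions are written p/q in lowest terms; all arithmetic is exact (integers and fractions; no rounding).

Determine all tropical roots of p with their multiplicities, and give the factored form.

hull edge (i=0, c=6) to (i=2, c=-5): slope -11/2, span 2
hull edge (i=2, c=-5) to (i=3, c=2): slope 7, span 1
Factored form: p(x) = 2 ⊗ (x ⊕ (-7)) ⊗ (x ⊕ 11/2) ⊗ (x ⊕ 11/2)
Answer: roots = -7 (mult 1), 11/2 (mult 2)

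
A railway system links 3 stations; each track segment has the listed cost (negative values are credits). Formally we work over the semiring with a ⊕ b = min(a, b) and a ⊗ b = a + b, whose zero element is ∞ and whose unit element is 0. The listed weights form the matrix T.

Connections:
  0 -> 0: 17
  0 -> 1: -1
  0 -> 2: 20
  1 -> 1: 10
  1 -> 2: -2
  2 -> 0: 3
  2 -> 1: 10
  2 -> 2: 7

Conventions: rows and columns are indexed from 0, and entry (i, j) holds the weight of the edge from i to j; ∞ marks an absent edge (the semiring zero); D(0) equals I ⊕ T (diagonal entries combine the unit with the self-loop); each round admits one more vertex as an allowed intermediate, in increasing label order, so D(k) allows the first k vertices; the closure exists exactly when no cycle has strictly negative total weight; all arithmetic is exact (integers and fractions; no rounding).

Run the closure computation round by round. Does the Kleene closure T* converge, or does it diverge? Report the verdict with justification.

D(0):
  [0, -1, 20]
  [∞, 0, -2]
  [3, 10, 0]
D(1):
  [0, -1, 20]
  [∞, 0, -2]
  [3, 2, 0]
D(2):
  [0, -1, -3]
  [∞, 0, -2]
  [3, 2, 0]
D(3):
  [0, -1, -3]
  [1, 0, -2]
  [3, 2, 0]
Key observation: every diagonal entry stays at the unit through all rounds, so no improving cycle exists.
Answer: CONVERGES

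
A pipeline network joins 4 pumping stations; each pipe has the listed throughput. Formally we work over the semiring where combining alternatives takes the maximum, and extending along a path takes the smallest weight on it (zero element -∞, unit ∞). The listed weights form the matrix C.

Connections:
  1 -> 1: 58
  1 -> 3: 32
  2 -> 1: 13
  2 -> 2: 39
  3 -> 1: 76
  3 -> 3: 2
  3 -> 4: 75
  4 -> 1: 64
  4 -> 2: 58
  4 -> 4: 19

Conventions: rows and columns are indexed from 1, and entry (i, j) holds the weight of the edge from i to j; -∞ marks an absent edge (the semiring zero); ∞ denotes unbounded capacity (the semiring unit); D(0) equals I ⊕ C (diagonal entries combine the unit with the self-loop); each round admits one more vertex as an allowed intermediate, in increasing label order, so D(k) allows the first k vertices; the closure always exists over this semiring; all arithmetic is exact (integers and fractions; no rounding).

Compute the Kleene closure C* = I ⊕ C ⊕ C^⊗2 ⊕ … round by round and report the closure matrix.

D(0):
  [∞, -∞, 32, -∞]
  [13, ∞, -∞, -∞]
  [76, -∞, ∞, 75]
  [64, 58, -∞, ∞]
D(1):
  [∞, -∞, 32, -∞]
  [13, ∞, 13, -∞]
  [76, -∞, ∞, 75]
  [64, 58, 32, ∞]
D(2):
  [∞, -∞, 32, -∞]
  [13, ∞, 13, -∞]
  [76, -∞, ∞, 75]
  [64, 58, 32, ∞]
D(3):
  [∞, -∞, 32, 32]
  [13, ∞, 13, 13]
  [76, -∞, ∞, 75]
  [64, 58, 32, ∞]
D(4):
  [∞, 32, 32, 32]
  [13, ∞, 13, 13]
  [76, 58, ∞, 75]
  [64, 58, 32, ∞]
Answer: C* = [[∞, 32, 32, 32], [13, ∞, 13, 13], [76, 58, ∞, 75], [64, 58, 32, ∞]]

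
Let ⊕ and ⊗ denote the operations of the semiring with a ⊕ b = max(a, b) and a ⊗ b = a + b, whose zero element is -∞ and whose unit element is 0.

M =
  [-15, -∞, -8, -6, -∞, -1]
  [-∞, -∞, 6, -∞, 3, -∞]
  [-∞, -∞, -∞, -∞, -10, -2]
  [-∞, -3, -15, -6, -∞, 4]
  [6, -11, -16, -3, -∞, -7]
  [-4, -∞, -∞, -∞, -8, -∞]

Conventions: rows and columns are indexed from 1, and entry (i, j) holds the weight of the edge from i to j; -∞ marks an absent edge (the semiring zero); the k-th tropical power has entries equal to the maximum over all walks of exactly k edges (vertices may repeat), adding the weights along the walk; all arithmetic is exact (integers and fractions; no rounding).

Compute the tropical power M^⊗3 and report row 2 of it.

M^⊗2:
  [-5, -9, -21, -12, -9, -2]
  [9, -8, -13, 0, -4, 4]
  [-4, -21, -26, -13, -10, -17]
  [0, -9, 3, -12, 0, -2]
  [-9, -6, -2, 0, -8, 5]
  [-2, -19, -12, -10, -∞, -5]
M^⊗3:
  [-3, -15, -3, -11, -6, -6]
  [2, -3, 1, 3, -4, 8]
  [-4, -16, -12, -10, -18, -5]
  [6, -11, -3, -3, -6, 1]
  [1, -3, 0, -6, -3, 4]
  [-9, -13, -10, -8, -13, -3]
Answer: row 2 of M^⊗3 = [2, -3, 1, 3, -4, 8]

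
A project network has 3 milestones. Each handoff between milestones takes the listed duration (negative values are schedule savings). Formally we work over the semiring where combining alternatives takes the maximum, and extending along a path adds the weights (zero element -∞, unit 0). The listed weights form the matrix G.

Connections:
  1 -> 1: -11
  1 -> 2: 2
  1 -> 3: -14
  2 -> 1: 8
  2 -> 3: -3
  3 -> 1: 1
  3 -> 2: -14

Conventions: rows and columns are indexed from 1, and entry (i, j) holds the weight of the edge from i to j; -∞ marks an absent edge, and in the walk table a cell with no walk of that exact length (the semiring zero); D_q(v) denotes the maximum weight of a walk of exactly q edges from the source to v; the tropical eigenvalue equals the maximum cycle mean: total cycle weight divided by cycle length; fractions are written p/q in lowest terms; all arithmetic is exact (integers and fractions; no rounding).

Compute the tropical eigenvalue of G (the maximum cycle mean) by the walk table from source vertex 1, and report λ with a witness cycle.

q=0: [0, -∞, -∞]
q=1: [-11, 2, -14]
q=2: [10, -9, -1]
q=3: [0, 12, -4]
Optimal cycle mean attained by: cycle 1->2->1, total 2 + 8, length 2.
Answer: λ = 5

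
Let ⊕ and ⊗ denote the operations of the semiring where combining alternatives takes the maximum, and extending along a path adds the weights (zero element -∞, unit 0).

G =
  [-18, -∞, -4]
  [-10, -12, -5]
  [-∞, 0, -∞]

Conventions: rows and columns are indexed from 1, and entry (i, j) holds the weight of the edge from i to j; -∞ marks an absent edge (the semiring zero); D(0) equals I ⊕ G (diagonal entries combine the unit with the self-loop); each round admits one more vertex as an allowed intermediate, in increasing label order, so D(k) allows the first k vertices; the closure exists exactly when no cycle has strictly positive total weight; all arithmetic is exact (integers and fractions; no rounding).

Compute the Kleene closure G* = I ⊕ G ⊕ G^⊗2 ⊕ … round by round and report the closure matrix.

D(0):
  [0, -∞, -4]
  [-10, 0, -5]
  [-∞, 0, 0]
D(1):
  [0, -∞, -4]
  [-10, 0, -5]
  [-∞, 0, 0]
D(2):
  [0, -∞, -4]
  [-10, 0, -5]
  [-10, 0, 0]
D(3):
  [0, -4, -4]
  [-10, 0, -5]
  [-10, 0, 0]
Answer: G* = [[0, -4, -4], [-10, 0, -5], [-10, 0, 0]]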